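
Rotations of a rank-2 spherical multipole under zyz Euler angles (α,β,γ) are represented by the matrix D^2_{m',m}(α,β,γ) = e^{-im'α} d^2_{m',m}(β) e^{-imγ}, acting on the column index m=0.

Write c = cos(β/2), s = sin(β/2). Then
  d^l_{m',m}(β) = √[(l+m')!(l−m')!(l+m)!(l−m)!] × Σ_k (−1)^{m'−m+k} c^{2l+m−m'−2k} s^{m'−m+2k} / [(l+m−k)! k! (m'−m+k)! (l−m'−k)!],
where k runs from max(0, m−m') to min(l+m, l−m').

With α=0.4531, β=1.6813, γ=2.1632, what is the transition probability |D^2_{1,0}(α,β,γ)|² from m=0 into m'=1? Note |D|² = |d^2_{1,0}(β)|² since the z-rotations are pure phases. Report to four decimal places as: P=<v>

Split into d^2_{1,0}(β=1.6813) × two z-phases.
Half-angle: c=0.666979, s=0.745077. N=√(6·1·2·2)=4.898979
Admissible k: 0..1 (factorial args all ≥0)
  k=0: (−1)^1·4.8990/(2)·0.6670^3·0.7451^1 = -0.541518
  k=1: (−1)^2·4.8990/(2)·0.6670^1·0.7451^3 = +0.675757
d^2_{1,0}(1.6813) = -0.541518 +0.675757 = +0.134240
|D^2_{1,0}|² = |d^2_{1,0}(β)|² = (+0.134240)² = 0.018020 (the z-rotation phases have unit modulus)

P=0.0180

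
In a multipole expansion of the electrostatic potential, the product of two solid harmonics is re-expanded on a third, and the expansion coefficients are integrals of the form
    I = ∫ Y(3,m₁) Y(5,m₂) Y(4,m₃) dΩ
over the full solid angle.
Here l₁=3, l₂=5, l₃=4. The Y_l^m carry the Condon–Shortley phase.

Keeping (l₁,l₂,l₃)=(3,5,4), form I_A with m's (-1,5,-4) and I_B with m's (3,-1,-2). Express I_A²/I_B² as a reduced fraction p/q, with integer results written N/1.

Shared (l₁,l₂,l₃)=(3,5,4): N and (l;000)² cancel in I_A²/I_B².
A: Δ = 4!·2!·6!/13! = 1/180180; Racah Σ t=4..4: t=4:+1/34560 = 1/34560; ⇒ 3j(3 5 4; -1 5 -4)² = 14/429, sgn +1
B: Δ = 4!·2!·6!/13! = 1/180180; Racah Σ t=0..0: t=0:+1/2304 = 1/2304; ⇒ 3j(3 5 4; 3 -1 -2)² = 75/4004, sgn +1
I_A²/I_B² = (14/429)/(75/4004) = 392/225

392/225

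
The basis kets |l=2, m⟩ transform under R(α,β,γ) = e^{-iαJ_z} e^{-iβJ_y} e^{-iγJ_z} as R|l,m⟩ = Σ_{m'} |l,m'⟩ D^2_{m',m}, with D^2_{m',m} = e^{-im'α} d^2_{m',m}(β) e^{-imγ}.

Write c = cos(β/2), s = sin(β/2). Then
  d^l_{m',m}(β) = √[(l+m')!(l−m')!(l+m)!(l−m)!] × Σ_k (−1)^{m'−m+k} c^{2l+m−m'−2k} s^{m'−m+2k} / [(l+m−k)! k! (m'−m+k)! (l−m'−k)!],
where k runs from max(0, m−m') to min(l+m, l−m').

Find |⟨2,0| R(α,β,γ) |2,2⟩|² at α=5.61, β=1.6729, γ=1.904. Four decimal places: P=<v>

Split into d^2_{0,2}(β=1.6729) × two z-phases.
With c≡cos(β/2)=0.670102 and s≡sin(β/2)=0.742269, N=[2·2·24·1]^{1/2}=9.797959
Admissible k: 2..2 (factorial args all ≥0)
  k=2: (−1)^0·9.7980/(4)·0.6701^2·0.7423^2 = +0.606011
d^2_{0,2}(1.6729) = +0.606011
|D^2_{0,2}|² = |d^2_{0,2}(β)|² = (+0.606011)² = 0.367249 (the z-rotation phases have unit modulus)

P=0.3672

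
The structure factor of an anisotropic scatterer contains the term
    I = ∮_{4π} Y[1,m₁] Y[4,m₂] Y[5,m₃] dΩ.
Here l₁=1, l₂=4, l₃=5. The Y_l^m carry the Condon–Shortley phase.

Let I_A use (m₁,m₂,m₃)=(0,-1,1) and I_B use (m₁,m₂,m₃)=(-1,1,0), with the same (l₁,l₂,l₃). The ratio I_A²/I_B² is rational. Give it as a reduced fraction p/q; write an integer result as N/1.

Same 1,4,5: normalisation and zero-m 3j drop out of the ratio.
A: Δ: 0! 2! 8! / 11! → 1/495; sum: t=0:+1/720 = 1/720; 3j²(1 4 5; 0 -1 1) = Δ·Π!·Σ² = 8/165  (sign +1)
B: Δ: 0! 2! 8! / 11! → 1/495; sum: t=0:+1/1440 = 1/1440; 3j²(1 4 5; -1 1 0) = Δ·Π!·Σ² = 2/99  (sign -1)
I_A²/I_B² = (8/165)/(2/99) = 12/5

12/5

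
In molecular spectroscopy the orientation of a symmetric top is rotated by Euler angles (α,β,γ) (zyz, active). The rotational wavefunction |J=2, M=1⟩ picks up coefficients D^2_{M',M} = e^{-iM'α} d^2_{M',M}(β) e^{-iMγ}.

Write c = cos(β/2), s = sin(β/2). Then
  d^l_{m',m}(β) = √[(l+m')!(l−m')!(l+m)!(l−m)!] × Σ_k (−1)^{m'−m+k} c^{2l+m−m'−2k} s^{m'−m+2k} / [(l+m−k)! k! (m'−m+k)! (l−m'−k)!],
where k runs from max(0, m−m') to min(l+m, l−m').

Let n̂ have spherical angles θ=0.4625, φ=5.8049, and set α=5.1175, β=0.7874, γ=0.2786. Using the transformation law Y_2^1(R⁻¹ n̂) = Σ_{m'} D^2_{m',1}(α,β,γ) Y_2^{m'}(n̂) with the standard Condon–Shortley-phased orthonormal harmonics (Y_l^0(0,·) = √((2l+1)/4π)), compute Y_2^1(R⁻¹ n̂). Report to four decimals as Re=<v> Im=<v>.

Re=0.2015 Im=-0.2569

Need the full column D^2_{m',1} for m'=−2..2 at α=5.1175, β=0.7874, γ=0.2786.
cos(β/2)=0.923496, sin(β/2)=0.383608
d^2_{-2,1}: single k=3 term ⇒ +0.104262;  D = -0.089873-0.052854i
d^2_{-1,1}: k∈[2..3] ⇒ +0.376501 -0.021655 = +0.354847;  D = +0.044772-0.352011i
d^2_{0,1}: k∈[1..2] ⇒ +0.740062 -0.127695 = +0.612368;  D = +0.588755-0.168407i
d^2_{1,1}: k∈[0..1] ⇒ +0.727344 -0.376501 = +0.350843;  D = +0.221619+0.271985i
d^2_{2,1}: single k=0 term ⇒ -0.604258;  D = +0.280092-0.535422i
Y_2^{m'}(θ=0.4625,φ=5.8049) and Σ D·Y over m':
  (-0.0899-0.0529i)·(+0.0443+0.0628i)  (+0.0448-0.3520i)·(+0.2739+0.1420i)  (+0.5888-0.1684i)·(+0.4424+0.0000i)  (+0.2216+0.2720i)·(-0.2739+0.1420i)  (+0.2801-0.5354i)·(+0.0443-0.0628i)
Y_2^1(R⁻¹ n̂) = +0.201508-0.256899i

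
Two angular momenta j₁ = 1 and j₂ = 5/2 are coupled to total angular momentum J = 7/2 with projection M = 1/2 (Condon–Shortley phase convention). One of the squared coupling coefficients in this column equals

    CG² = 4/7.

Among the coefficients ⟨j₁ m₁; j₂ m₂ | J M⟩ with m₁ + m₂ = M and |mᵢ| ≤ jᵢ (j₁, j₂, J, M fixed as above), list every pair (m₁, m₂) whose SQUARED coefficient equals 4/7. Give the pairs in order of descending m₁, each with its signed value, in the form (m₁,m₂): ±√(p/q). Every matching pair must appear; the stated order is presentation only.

(0,1/2): +√(4/7)

Admissible pairs with m₁+m₂ = M = 1/2: (-1,3/2), (0,1/2), (1,-1/2)
  (m₁,m₂)=(1,-1/2): CG² = 2/7, CG = +√(2/7)
  (m₁,m₂)=(0,1/2): CG² = 4/7, CG = +√(4/7)   ← matches the target
  (m₁,m₂)=(-1,3/2): CG² = 1/7, CG = +√(1/7)
Pairs with CG² = 4/7: (0,1/2): +√(4/7)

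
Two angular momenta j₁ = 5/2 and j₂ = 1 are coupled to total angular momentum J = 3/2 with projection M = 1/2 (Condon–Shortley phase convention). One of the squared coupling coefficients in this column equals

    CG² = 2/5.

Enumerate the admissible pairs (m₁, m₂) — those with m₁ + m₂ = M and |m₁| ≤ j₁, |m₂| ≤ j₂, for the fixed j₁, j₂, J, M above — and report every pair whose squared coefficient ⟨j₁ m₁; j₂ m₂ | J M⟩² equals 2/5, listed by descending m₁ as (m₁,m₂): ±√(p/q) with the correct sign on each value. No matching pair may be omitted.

(3/2,-1): +√(2/5); (1/2,0): −√(2/5)

Admissible pairs with m₁+m₂ = M = 1/2: (-1/2,1), (1/2,0), (3/2,-1)
  (m₁,m₂)=(3/2,-1): CG² = 2/5, CG = +√(2/5)   ← matches the target
  (m₁,m₂)=(1/2,0): CG² = 2/5, CG = −√(2/5)   ← matches the target
  (m₁,m₂)=(-1/2,1): CG² = 1/5, CG = +√(1/5)
Pairs with CG² = 2/5: (3/2,-1): +√(2/5); (1/2,0): −√(2/5)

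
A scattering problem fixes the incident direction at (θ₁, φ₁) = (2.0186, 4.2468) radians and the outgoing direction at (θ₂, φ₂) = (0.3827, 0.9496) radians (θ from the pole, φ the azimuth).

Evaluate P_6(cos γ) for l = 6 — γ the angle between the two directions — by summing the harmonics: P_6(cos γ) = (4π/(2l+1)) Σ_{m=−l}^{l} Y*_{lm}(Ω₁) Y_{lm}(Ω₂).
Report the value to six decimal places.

-0.234281

Term-by-term m-sum for l=6 (normalisation 4π/13 = 0.966644):
  m=-6: (0.24360 + 0.08838j) × (0.00109 + 0.00072j) = 0.00020 + 0.00027j  (running Σ = 0.00020 + 0.00027j)
  m=-5: (0.31339 - 0.29617j) × (0.00040 + 0.01127j) = 0.00346 + 0.00341j  (running Σ = 0.00366 + 0.00368j)
  m=-4: (-0.07192 - 0.23965j) × (-0.04652 + 0.03586j) = 0.01194 + 0.00857j  (running Σ = 0.01560 + 0.01225j)
  m=-3: (0.19079 + 0.03354j) × (-0.19480 - 0.05873j) = -0.03520 - 0.01774j  (running Σ = -0.01959 - 0.00549j)
  m=-2: (0.19187 - 0.25791j) × (-0.14573 - 0.42768j) = -0.13826 - 0.04448j  (running Σ = -0.15786 - 0.04996j)
  m=-1: (0.03866 + 0.07695j) × (0.30081 - 0.42029j) = 0.04397 + 0.00690j  (running Σ = -0.11389 - 0.04306j)
  m=0: (0.32647 + 0.00000j) × (-0.04470 + 0.00000j) = -0.01459 + 0.00000j  (running Σ = -0.12848 - 0.04306j)
  m=1: (-0.03866 + 0.07695j) × (-0.30081 - 0.42029j) = 0.04397 - 0.00690j  (running Σ = -0.08451 - 0.04996j)
  m=2: (0.19187 + 0.25791j) × (-0.14573 + 0.42768j) = -0.13826 + 0.04448j  (running Σ = -0.22277 - 0.00549j)
  m=3: (-0.19079 + 0.03354j) × (0.19480 - 0.05873j) = -0.03520 + 0.01774j  (running Σ = -0.25797 + 0.01225j)
  m=4: (-0.07192 + 0.23965j) × (-0.04652 - 0.03586j) = 0.01194 - 0.00857j  (running Σ = -0.24603 + 0.00368j)
  m=5: (-0.31339 - 0.29617j) × (-0.00040 + 0.01127j) = 0.00346 - 0.00341j  (running Σ = -0.24257 + 0.00027j)
  m=6: (0.24360 - 0.08838j) × (0.00109 - 0.00072j) = 0.00020 - 0.00027j  (running Σ = -0.24236 + 0.00000j)
Σ over m = -0.24236 + 0.00000j; ×(4π/13) → -0.23428 + 0.00000j. Real part: -0.234281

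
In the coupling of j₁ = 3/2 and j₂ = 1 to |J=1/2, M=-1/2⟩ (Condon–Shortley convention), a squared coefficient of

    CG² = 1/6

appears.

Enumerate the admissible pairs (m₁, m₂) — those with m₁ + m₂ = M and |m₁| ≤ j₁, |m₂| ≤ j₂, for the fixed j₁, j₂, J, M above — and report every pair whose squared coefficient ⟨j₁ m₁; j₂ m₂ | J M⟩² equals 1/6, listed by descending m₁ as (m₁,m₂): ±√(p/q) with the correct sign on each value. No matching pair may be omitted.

Admissible pairs with m₁+m₂ = M = -1/2: (-3/2,1), (-1/2,0), (1/2,-1)
  (m₁,m₂)=(1/2,-1): CG² = 1/6, CG = +√(1/6)   ← matches the target
  (m₁,m₂)=(-1/2,0): CG² = 1/3, CG = −√(1/3)
  (m₁,m₂)=(-3/2,1): CG² = 1/2, CG = +√(1/2)
Pairs with CG² = 1/6: (1/2,-1): +√(1/6)

(1/2,-1): +√(1/6)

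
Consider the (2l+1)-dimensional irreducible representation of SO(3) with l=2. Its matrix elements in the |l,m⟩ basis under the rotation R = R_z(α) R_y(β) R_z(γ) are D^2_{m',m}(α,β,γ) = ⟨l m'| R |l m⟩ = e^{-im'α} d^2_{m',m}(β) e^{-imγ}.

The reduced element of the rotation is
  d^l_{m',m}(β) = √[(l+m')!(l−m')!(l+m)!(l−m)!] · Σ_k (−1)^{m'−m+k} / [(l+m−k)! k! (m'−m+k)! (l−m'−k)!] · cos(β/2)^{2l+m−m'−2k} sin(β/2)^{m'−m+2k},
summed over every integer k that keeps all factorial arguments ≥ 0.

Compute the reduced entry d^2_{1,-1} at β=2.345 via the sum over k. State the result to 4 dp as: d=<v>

d^2_{1,-1}(β=2.3450) via the finite sum:
c=cos(2.345000/2)=0.387849, s=sin(2.345000/2)=0.921723; N=√[6·1·1·6]=6.000000
The bounds max(0,m−m')=0 and min(l+m,l−m')=1 give 2 terms
  k=0: (−1)^2·6.0000/(2)·0.3878^2·0.9217^2 = +0.383395
  k=1: (−1)^3·6.0000/(6)·0.3878^0·0.9217^4 = -0.721775
d^2_{1,-1}(2.3450) = +0.383395 -0.721775 = -0.338380

d=-0.3384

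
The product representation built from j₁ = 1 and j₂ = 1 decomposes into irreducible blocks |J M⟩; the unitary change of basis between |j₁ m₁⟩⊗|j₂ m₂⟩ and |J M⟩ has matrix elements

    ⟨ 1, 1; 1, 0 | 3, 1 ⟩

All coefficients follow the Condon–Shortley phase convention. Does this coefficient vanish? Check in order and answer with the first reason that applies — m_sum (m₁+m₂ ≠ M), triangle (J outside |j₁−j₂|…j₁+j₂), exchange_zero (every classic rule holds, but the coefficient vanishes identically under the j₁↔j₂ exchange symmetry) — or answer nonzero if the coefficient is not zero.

triangle

m-sum: m₁+m₂ = 1+0 = 1, M = 1  ✓
triangle: need |j₁−j₂| ≤ J ≤ j₁+j₂, i.e. J ∈ [0, 2]; J = 3 is outside ✗ ⇒ coefficient is 0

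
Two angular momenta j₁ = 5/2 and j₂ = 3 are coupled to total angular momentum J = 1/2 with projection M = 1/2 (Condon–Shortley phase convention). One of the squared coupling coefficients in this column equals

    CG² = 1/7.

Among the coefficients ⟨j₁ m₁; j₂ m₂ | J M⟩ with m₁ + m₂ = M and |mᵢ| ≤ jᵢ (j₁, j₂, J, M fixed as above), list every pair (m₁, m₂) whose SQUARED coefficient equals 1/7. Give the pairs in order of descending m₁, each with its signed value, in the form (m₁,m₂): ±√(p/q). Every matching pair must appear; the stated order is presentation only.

(1/2,0): +√(1/7)

Admissible pairs with m₁+m₂ = M = 1/2: (-5/2,3), (-3/2,2), (-1/2,1), (1/2,0), (3/2,-1), (5/2,-2)
  (m₁,m₂)=(5/2,-2): CG² = 1/21, CG = +√(1/21)
  (m₁,m₂)=(3/2,-1): CG² = 2/21, CG = −√(2/21)
  (m₁,m₂)=(1/2,0): CG² = 1/7, CG = +√(1/7)   ← matches the target
  (m₁,m₂)=(-1/2,1): CG² = 4/21, CG = −√(4/21)
  (m₁,m₂)=(-3/2,2): CG² = 5/21, CG = +√(5/21)
  (m₁,m₂)=(-5/2,3): CG² = 2/7, CG = −√(2/7)
Pairs with CG² = 1/7: (1/2,0): +√(1/7)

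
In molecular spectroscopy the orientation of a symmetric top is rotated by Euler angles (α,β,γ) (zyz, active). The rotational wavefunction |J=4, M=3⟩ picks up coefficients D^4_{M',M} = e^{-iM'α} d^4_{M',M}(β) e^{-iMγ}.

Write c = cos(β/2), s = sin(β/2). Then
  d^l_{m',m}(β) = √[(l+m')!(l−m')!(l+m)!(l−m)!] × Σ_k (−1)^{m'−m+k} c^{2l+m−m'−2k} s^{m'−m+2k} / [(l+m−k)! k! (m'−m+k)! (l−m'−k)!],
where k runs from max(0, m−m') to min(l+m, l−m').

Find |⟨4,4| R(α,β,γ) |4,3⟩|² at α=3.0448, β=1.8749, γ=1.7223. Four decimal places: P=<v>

P=0.0034

D^4_{4,3}(3.0448,1.8749,1.7223) = e^{-i·4·3.0448}·d^4_{4,3}(1.8749)·e^{-i·3·1.7223}. Compute d first:
Half-angle: c=0.591845, s=0.806052. N=√(40320·1·5040·1)=14255.272709
The bounds max(0,m−m')=0 and min(l+m,l−m')=0 give 1 term
  k=0: (−1)^1·14255.2727/(5040)·0.5918^7·0.8061^1 = -0.057992
d^4_{4,3}(1.8749) = -0.057992
|D^4_{4,3}|² = |d^4_{4,3}(β)|² = (-0.057992)² = 0.003363 (the z-rotation phases have unit modulus)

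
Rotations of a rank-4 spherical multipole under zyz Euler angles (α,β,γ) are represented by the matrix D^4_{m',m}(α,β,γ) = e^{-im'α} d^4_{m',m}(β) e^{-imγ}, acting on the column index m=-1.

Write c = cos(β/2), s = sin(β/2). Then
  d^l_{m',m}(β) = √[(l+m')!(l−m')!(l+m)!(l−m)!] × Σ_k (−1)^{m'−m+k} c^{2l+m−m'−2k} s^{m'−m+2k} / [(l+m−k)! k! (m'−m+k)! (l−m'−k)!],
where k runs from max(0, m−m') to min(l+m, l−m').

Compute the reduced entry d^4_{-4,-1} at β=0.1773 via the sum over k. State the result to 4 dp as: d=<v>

d^4_{-4,-1}(β=0.1773) via the finite sum:
Half-angle: c=0.996073, s=0.088534. N=√(1·40320·6·120)=5387.986637
k: max(0,(-1)−(-4))=3 … min(4+(-1),4−(-4))=3
  k=3: (−1)^0·5387.9866/(720)·0.9961^5·0.0885^3 = +0.005092
d^4_{-4,-1}(0.1773) = +0.005092

d=0.0051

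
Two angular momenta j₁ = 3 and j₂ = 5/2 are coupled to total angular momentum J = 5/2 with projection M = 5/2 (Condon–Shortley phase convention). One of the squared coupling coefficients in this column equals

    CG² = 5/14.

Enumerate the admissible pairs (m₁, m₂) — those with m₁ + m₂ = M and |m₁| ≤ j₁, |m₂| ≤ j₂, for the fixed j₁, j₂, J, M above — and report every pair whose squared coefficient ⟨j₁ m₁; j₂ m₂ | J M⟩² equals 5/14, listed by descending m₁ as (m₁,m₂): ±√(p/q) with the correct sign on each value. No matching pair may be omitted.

(2,1/2): −√(5/14)

Admissible pairs with m₁+m₂ = M = 5/2: (0,5/2), (1,3/2), (2,1/2), (3,-1/2)
  (m₁,m₂)=(3,-1/2): CG² = 5/21, CG = +√(5/21)
  (m₁,m₂)=(2,1/2): CG² = 5/14, CG = −√(5/14)   ← matches the target
  (m₁,m₂)=(1,3/2): CG² = 2/7, CG = +√(2/7)
  (m₁,m₂)=(0,5/2): CG² = 5/42, CG = −√(5/42)
Pairs with CG² = 5/14: (2,1/2): −√(5/14)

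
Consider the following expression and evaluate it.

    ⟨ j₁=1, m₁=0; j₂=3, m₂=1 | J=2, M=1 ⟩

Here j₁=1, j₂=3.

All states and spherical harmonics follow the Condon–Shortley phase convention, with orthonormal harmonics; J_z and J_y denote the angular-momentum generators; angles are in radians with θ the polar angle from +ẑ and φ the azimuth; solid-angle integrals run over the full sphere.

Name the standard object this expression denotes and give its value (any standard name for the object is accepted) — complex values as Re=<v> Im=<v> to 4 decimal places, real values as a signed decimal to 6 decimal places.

Clebsch–Gordan coefficient, −√(8/21) ≈ -0.617213

This is a Clebsch–Gordan (vector-coupling) coefficient.
j₁+j₂−J=2  J+j₁−j₂=0  J−j₁+j₂=4  j₁+j₂+J+1=7
(j₁±m₁, j₂±m₂, J±M) = (1,1,4,2,3,1)
P² = 96/7
sum k=1..1:
  [1] −1/6 = -1/6
S = -1/6
C² = P²·S² = 8/21 ; C = -0.617213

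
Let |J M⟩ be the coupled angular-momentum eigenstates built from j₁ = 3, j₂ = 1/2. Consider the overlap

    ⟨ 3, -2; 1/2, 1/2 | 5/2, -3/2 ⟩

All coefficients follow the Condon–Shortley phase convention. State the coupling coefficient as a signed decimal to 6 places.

triangle: 1!*5!*0!/7! = 120/5040
(j±m)!: 1!*5!*1!*0!*1!*4! = 2880
prefactor² = (2J+1)*Δ*N² = 2880/7
  k=1: −1/(1!*0!*4!*0!*1!*0!) = -1/24
Σ = -1/24  ⇒  CG² = 2880/7*(-1/24)² = 5/7
CG = −√(5/7) = -0.845154

−√(5/7) = -0.845154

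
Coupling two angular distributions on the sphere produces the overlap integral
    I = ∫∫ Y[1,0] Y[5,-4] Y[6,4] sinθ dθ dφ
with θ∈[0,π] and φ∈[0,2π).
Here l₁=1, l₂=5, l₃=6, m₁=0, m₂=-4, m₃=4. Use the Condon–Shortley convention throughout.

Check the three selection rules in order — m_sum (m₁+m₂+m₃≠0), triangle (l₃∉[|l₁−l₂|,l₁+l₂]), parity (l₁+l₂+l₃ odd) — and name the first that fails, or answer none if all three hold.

Σmᵢ = 0  ✓
l₃∈[|l₁−l₂|,l₁+l₂]=[4,6], have l₃=6  ✓
Σlᵢ = 12 ⇒ even  ✓

none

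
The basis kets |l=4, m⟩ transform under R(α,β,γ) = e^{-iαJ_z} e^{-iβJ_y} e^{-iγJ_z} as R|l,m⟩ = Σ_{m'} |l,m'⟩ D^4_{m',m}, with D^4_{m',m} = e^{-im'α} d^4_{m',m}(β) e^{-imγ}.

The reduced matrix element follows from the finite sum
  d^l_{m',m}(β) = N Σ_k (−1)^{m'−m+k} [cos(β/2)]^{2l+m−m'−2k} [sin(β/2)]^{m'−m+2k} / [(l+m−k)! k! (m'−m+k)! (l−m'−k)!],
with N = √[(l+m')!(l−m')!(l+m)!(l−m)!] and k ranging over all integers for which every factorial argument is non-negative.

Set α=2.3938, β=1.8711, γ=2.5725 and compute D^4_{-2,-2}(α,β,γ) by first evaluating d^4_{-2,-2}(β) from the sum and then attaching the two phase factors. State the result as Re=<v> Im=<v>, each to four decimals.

Split into d^4_{-2,-2}(β=1.8711) × two z-phases.
Half-angle: c=0.593376, s=0.804926. N=√(2·720·2·720)=1440.000000
Admissible k: 0..2 (factorial args all ≥0)
  k=0: (−1)^0·1440.0000/(1440)·0.5934^8·0.8049^0 = +0.015369
  k=1: (−1)^1·1440.0000/(120)·0.5934^6·0.8049^2 = -0.339369
  k=2: (−1)^2·1440.0000/(96)·0.5934^4·0.8049^4 = +0.780609
d^4_{-2,-2}(1.8711) = +0.015369 -0.339369 +0.780609 = +0.456609
D = (+0.075140-0.997173i)·(+0.456609)·(+0.419243-0.907874i) = -0.398988-0.222038i

Re=-0.3990 Im=-0.2220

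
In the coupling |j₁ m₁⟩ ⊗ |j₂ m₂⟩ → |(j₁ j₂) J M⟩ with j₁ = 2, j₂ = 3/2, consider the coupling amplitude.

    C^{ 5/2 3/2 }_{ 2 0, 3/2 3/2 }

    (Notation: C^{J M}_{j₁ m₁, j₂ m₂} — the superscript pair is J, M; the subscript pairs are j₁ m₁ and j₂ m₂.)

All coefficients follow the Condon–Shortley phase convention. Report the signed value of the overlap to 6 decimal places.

triangle: 1!*3!*2!/7! = 12/5040
(j±m)!: 2!*2!*3!*0!*4!*1! = 576
prefactor² = (2J+1)*Δ*N² = 288/35
  k=1: −1/(1!*0!*1!*2!*2!*0!) = -1/4
Σ = -1/4  ⇒  CG² = 288/35*(-1/4)² = 18/35
CG = −√(18/35) = -0.717137

-0.717137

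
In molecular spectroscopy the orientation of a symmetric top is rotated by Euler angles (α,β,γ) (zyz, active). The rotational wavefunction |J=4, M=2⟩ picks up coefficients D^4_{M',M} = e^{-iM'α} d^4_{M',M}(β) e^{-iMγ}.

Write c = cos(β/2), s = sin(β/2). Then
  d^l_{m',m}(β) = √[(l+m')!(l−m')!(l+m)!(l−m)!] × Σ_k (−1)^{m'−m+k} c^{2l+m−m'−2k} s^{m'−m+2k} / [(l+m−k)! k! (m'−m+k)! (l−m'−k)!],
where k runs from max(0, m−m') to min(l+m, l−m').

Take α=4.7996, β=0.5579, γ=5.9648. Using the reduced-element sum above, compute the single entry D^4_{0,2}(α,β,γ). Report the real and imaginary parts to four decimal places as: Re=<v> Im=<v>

D^4_{0,2}(4.7996,0.5579,5.9648) = e^{-i·0·4.7996}·d^4_{0,2}(0.5579)·e^{-i·2·5.9648}. Compute d first:
c=cos(0.557900/2)=0.961345, s=sin(0.557900/2)=0.275346; N=√[24·24·720·2]=910.735966
k∈{2,3,4} keeps every argument non-negative
  k=2: (−1)^0·910.7360/(96)·0.9613^6·0.2753^2 = +0.567748
  k=3: (−1)^1·910.7360/(36)·0.9613^4·0.2753^4 = -0.124201
  k=4: (−1)^2·910.7360/(96)·0.9613^2·0.2753^6 = +0.003821
d^4_{0,2}(0.5579) = +0.567748 -0.124201 +0.003821 = +0.447368
D = (+1.000000+0.000000i)·(+0.447368)·(+0.804020+0.594602i) = +0.359693+0.266006i

Re=0.3597 Im=0.2660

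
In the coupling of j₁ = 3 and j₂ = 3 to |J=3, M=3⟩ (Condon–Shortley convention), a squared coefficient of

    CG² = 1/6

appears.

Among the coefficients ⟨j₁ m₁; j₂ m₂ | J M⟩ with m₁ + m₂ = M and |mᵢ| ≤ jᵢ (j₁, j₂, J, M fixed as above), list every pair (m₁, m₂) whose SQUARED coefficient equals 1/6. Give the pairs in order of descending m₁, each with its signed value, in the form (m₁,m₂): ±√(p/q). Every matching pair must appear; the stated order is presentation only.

Admissible pairs with m₁+m₂ = M = 3: (0,3), (1,2), (2,1), (3,0)
  (m₁,m₂)=(3,0): CG² = 1/6, CG = +√(1/6)   ← matches the target
  (m₁,m₂)=(2,1): CG² = 1/3, CG = −√(1/3)
  (m₁,m₂)=(1,2): CG² = 1/3, CG = +√(1/3)
  (m₁,m₂)=(0,3): CG² = 1/6, CG = −√(1/6)   ← matches the target
Pairs with CG² = 1/6: (3,0): +√(1/6); (0,3): −√(1/6)

(3,0): +√(1/6); (0,3): −√(1/6)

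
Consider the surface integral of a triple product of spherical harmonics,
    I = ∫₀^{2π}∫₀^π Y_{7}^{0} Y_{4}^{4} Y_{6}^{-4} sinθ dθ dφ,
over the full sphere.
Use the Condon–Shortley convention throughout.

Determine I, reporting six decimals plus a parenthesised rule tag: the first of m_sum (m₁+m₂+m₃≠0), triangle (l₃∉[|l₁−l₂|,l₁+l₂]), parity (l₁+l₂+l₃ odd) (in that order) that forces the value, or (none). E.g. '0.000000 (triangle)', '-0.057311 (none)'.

Σlᵢ=17 odd — θ-integrand is odd under cosθ→−cosθ; I=0

0.000000 (parity)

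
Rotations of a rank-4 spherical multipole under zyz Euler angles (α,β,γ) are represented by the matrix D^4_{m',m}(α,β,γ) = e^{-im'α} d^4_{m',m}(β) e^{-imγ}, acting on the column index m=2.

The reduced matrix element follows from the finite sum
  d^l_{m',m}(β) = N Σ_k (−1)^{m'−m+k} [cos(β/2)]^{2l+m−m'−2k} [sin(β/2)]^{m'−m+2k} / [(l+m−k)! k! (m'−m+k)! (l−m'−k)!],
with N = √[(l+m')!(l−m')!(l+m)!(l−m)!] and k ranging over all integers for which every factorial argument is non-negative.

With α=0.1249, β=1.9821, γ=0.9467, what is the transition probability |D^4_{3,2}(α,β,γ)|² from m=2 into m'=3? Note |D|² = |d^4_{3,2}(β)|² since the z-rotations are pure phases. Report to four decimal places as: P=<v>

Split into d^4_{3,2}(β=1.9821) × two z-phases.
c=cos(1.982100/2)=0.547812, s=sin(1.982100/2)=0.836602; N=√[5040·1·720·2]=2693.993318
The bounds max(0,m−m')=0 and min(l+m,l−m')=1 give 2 terms
  k=0: (−1)^1·2693.9933/(720)·0.5478^7·0.8366^1 = -0.046345
  k=1: (−1)^2·2693.9933/(240)·0.5478^5·0.8366^3 = +0.324263
d^4_{3,2}(1.9821) = -0.046345 +0.324263 = +0.277919
|D^4_{3,2}|² = |d^4_{3,2}(β)|² = (+0.277919)² = 0.077239 (the z-rotation phases have unit modulus)

P=0.0772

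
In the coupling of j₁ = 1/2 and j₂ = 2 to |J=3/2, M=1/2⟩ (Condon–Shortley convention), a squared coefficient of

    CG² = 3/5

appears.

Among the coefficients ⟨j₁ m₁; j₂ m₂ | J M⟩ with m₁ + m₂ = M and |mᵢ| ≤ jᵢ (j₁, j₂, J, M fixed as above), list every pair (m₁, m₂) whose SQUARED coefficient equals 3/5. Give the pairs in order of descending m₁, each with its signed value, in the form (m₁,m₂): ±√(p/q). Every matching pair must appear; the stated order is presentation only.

Admissible pairs with m₁+m₂ = M = 1/2: (-1/2,1), (1/2,0)
  (m₁,m₂)=(1/2,0): CG² = 2/5, CG = +√(2/5)
  (m₁,m₂)=(-1/2,1): CG² = 3/5, CG = −√(3/5)   ← matches the target
Pairs with CG² = 3/5: (-1/2,1): −√(3/5)

(-1/2,1): −√(3/5)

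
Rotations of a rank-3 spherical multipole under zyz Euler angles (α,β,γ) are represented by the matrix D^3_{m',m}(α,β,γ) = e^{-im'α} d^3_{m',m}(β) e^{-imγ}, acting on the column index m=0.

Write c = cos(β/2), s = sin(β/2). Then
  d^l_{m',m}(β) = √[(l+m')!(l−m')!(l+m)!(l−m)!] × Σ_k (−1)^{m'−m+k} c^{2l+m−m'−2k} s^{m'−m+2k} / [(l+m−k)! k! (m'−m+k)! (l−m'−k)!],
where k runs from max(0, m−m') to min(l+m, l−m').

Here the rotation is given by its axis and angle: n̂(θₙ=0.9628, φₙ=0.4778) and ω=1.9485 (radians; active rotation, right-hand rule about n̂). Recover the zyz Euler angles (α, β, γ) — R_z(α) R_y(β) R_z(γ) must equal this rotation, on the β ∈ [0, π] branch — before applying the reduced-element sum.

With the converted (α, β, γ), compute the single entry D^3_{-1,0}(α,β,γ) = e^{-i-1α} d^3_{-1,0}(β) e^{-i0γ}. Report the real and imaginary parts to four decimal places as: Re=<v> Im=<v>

Axis–angle → zyz. n̂ = (sinθₙcosφₙ, sinθₙsinφₙ, cosθₙ) = (+0.728872, +0.377423, +0.571224), ω = 1.9485.
R = I cosω + sinω [n̂]ₓ + (1−cosω) n̂n̂ᵀ gives
  R = [+0.358388, -0.154417, +0.920714; +0.907505, -0.173806, -0.382396; +0.219074, +0.972598, +0.077844]
β = atan2(√(R₁₃²+R₂₃²), R₃₃) = 1.492874; α = atan2(R₂₃, R₁₃) mod 2π = 5.889537; γ = atan2(R₃₂, −R₃₁) mod 2π = 1.792345
Split into d^3_{-1,0}(β=1.4929) × two z-phases.
c=cos(1.492874/2)=0.734113, s=sin(1.492874/2)=0.679027; N=√[2·24·6·6]=41.569219
k: max(0,(0)−(-1))=1 … min(3+(0),3−(-1))=3
  k=1: (−1)^0·41.5692/(12)·0.7341^5·0.6790^1 = +0.501525
  k=2: (−1)^1·41.5692/(4)·0.7341^3·0.6790^3 = -1.287248
  k=3: (−1)^2·41.5692/(12)·0.7341^1·0.6790^5 = +0.367104
d^3_{-1,0}(1.4929) = +0.501525 -1.287248 +0.367104 = -0.418619
Phases: e^{-i·(-1)·5.8895}=+0.923516-0.383560i, e^{-i·(0)·1.7923}=+1.000000+0.000000i ⇒ D=-0.386601+0.160565i

Re=-0.3866 Im=0.1606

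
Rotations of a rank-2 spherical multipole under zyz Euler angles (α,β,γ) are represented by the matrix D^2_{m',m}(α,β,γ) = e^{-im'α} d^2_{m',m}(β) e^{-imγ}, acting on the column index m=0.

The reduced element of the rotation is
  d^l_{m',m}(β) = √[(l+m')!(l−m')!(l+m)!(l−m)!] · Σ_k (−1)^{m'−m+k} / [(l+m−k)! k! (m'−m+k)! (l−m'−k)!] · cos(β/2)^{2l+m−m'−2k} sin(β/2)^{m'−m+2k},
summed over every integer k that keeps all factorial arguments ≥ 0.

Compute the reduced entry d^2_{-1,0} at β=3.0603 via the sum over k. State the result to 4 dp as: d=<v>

d=-0.0991

d^2_{-1,0}(β=3.0603) via the finite sum:
Half-angle: c=0.040635, s=0.999174. N=√(1·6·2·2)=4.898979
k∈{1,2} keeps every argument non-negative
  k=1: (−1)^0·4.8990/(2)·0.0406^3·0.9992^1 = +0.000164
  k=2: (−1)^1·4.8990/(2)·0.0406^1·0.9992^3 = -0.099289
d^2_{-1,0}(3.0603) = +0.000164 -0.099289 = -0.099125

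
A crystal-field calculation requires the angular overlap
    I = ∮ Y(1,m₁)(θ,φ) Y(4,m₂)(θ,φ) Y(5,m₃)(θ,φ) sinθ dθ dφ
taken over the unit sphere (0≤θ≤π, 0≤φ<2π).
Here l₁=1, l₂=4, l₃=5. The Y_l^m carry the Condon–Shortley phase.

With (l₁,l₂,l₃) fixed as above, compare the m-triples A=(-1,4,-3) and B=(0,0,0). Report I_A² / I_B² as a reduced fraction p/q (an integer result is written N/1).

1/25

Shared (l₁,l₂,l₃)=(1,4,5): N and (l;000)² cancel in I_A²/I_B².
A: Δ = 0!·2!·8!/11! = 1/495; Racah Σ t=0..0: t=0:+1/80640 = 1/80640; ⇒ 3j(1 4 5; -1 4 -3)² = 1/495, sgn +1
B: Δ = 0!·2!·8!/11! = 1/495; Racah Σ t=0..0: t=0:+1/576 = 1/576; ⇒ 3j(1 4 5; 0 0 0)² = 5/99, sgn -1
I_A²/I_B² = (1/495)/(5/99) = 1/25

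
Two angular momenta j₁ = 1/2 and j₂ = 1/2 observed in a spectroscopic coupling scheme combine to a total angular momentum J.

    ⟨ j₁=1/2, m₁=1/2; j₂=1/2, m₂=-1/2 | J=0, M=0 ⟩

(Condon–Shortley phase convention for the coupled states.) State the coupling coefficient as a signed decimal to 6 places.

j₁+j₂−J=1  J+j₁−j₂=0  J−j₁+j₂=0  j₁+j₂+J+1=2
(j₁±m₁, j₂±m₂, J±M) = (1,0,0,1,0,0)
P² = 1/2
sum k=0..0:
  [0] +1/1 = 1
S = 1
C² = P²·S² = 1/2 ; C = +0.707107

+0.707107  (= +√(1/2))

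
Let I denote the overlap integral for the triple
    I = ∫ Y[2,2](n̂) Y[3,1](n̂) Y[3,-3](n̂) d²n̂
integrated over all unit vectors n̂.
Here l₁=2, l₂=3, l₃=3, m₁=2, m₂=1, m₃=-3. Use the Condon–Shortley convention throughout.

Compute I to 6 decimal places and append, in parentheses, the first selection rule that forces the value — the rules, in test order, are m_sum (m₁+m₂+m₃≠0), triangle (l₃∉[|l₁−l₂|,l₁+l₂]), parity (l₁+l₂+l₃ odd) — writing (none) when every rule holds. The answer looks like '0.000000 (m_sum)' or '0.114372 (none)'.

0.132981 (none)

Rules hold: Σm=0, L=8 even, 1≤3≤5.
N = 5·7·7 = 245
Δ = 2!·2!·4!/9! = 1/3780
Racah Σ t=0..2: t=0:+1/24 t=1:−1/4 t=2:+1/24 = -1/6
⇒ 3j(2 3 3; 0 0 0)² = 4/105, sgn +1
Racah Σ t=0..0: t=0:+1/96 = 1/96
⇒ 3j(2 3 3; 2 1 -3)² = 1/42, sgn +1
4πI² = N·(3j₀)²·(3jₘ)² = 2/9
I = +1·√(0.222222/4π) = 0.13298076
No selection rule forces the value: the integral is nonzero (none).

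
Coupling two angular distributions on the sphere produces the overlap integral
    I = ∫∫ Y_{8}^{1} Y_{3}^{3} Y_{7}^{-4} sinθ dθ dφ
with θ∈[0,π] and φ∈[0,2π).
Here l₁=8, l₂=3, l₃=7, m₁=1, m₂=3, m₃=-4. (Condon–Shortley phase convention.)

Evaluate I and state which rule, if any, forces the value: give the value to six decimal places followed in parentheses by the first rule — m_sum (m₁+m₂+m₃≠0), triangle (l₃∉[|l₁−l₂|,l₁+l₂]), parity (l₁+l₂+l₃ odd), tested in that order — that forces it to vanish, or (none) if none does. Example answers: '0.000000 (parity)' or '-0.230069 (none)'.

0.096463 (none)

Checks pass: Σm=0; 18 even; l₃=7∈[5,11].
(2·8+1)(2·3+1)(2·7+1) = 1785
Δ: 4! 12! 2! / 19! → 1/5290740
sum: t=1:−1/7257600 t=2:+1/2073600 t=3:−1/7257600 = 1/4838400
3j²(8 3 7; 0 0 0) = Δ·Π!·Σ² = 252/20995  (sign -1)
sum: t=4:+1/104509440 = 1/104509440
3j²(8 3 7; 1 3 -4) = Δ·Π!·Σ² = 275/50388  (sign -1)
combine: 4πI² = 1785·252/20995·275/50388 = 121275/1037153
take √, sign +1: I = 0.09646267
No selection rule forces the value: the integral is nonzero (none).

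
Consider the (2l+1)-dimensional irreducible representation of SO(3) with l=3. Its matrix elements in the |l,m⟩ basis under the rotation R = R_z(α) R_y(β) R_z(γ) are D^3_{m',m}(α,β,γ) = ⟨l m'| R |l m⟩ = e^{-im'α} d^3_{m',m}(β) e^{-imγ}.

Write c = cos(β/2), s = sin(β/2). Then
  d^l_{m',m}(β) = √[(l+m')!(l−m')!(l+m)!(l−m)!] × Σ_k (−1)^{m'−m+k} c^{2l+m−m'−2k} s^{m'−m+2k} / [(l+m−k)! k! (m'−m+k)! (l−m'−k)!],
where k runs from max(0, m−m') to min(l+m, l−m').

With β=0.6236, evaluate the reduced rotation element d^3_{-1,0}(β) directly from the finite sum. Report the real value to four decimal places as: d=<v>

d=0.5803

d^3_{-1,0}(β=0.6236) via the finite sum:
Half-angle: c=0.951783, s=0.306772. N=√(2·24·6·6)=41.569219
k: max(0,(0)−(-1))=1 … min(3+(0),3−(-1))=3
  k=1: (−1)^0·41.5692/(12)·0.9518^5·0.3068^1 = +0.830035
  k=2: (−1)^1·41.5692/(4)·0.9518^3·0.3068^3 = -0.258687
  k=3: (−1)^2·41.5692/(12)·0.9518^1·0.3068^5 = +0.008958
d^3_{-1,0}(0.6236) = +0.830035 -0.258687 +0.008958 = +0.580306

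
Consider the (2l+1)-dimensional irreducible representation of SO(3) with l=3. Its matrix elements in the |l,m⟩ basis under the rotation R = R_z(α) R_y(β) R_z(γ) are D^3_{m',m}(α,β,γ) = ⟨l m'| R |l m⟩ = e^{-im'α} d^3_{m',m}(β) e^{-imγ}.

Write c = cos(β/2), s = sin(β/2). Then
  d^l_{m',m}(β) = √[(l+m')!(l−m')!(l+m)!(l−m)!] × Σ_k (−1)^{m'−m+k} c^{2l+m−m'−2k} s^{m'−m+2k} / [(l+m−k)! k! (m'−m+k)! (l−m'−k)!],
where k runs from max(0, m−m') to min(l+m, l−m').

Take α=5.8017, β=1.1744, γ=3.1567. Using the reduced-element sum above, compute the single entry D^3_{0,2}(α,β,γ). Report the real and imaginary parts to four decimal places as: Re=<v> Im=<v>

Re=0.4497 Im=-0.0136

Split into d^3_{0,2}(β=1.1744) × two z-phases.
c=cos(1.174400/2)=0.832495, s=sin(1.174400/2)=0.554032; N=√[6·6·120·1]=65.726707
k: max(0,(2)−(0))=2 … min(3+(2),3−(0))=3
  k=2: (−1)^0·65.7267/(12)·0.8325^4·0.5540^2 = +0.807528
  k=3: (−1)^1·65.7267/(12)·0.8325^2·0.5540^4 = -0.357655
d^3_{0,2}(1.1744) = +0.807528 -0.357655 = +0.449873
D = (+1.000000+0.000000i)·(+0.449873)·(+0.999544-0.030210i) = +0.449668-0.013591i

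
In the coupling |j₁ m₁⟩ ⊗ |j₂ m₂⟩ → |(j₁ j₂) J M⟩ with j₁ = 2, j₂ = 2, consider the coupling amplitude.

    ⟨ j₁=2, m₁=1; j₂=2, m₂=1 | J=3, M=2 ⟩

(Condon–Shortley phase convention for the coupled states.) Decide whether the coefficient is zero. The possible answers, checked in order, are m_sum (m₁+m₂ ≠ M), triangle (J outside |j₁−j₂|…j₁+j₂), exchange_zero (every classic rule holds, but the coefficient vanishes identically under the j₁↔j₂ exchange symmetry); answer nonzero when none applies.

m-sum: m₁+m₂ = 1+1 = 2, M = 2  ✓
triangle: |j₁−j₂| = 0 ≤ J = 3 ≤ j₁+j₂ = 4  ✓
exchange: j₁=j₂ and m₁=m₂, and (−1)^(j₁+j₂−J) = (−1)^1 = −1 forces ⟨j₁m₁;j₂m₂|JM⟩ = −⟨j₂m₂;j₁m₁|JM⟩ = −⟨j₁m₁;j₂m₂|JM⟩ ⇒ the coefficient vanishes identically
Racah sum check: Σ_k collapses to 0 ⇒ CG = 0

exchange_zero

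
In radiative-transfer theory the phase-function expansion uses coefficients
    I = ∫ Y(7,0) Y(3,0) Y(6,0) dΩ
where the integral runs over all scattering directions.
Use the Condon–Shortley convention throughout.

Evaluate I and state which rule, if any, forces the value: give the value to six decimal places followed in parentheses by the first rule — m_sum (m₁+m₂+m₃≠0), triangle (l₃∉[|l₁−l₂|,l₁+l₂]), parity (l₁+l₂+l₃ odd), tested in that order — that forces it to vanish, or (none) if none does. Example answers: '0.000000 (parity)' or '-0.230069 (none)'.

0.144051 (none)

Rules hold: Σm=0, L=16 even, 4≤6≤10.
N = 15·7·13 = 1365
Δ = 4!·10!·2!/17! = 1/2042040
Racah Σ t=1..3: t=1:−1/207360 t=2:+1/57600 t=3:−1/207360 = 1/129600
⇒ 3j(7 3 6; 0 0 0)² = 168/12155, sgn +1
(m-triple is (0,0,0) — same symbol as above.)
4πI² = N·(3j₀)²·(3jₘ)² = 592704/2272985
I = +1·√(0.26076/4π) = 0.14405081
No selection rule forces the value: the integral is nonzero (none).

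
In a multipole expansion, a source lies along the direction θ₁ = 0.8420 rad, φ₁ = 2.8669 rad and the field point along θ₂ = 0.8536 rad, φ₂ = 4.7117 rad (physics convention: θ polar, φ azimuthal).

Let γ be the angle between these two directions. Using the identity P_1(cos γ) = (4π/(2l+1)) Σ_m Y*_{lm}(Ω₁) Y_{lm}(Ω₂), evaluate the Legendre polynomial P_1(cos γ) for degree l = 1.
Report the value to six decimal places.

0.285600

Term-by-term m-sum for l=1 (normalisation 4π/3 = 4.188790):
  term(m=-1) = (-0.018159, -0.064605)   from Y*(Ω₁)=(-0.248068, 0.069910), Y(Ω₂)=(-0.000179, 0.260382)
  term(m=+0) = (0.104499, 0.000000)   from Y*(Ω₁)=(0.325396, -0.000000), Y(Ω₂)=(0.321146, 0.000000)
  term(m=+1) = (-0.018159, 0.064605)   from Y*(Ω₁)=(0.248068, 0.069910), Y(Ω₂)=(0.000179, 0.260382)
Σ over m = (0.068182, 0.000000); ×(4π/3) → (0.285600, 0.000000). Real part: 0.285600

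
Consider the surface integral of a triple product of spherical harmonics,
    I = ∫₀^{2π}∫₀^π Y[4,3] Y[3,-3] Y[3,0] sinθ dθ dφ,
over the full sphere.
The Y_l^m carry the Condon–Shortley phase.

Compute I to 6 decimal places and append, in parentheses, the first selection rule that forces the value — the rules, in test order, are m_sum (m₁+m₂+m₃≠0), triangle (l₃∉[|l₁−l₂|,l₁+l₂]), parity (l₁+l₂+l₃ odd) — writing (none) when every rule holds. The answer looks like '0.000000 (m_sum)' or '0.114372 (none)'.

0.203551 (none)

Checks pass: Σm=0; 10 even; l₃=3∈[1,7].
(2·4+1)(2·3+1)(2·3+1) = 441
Δ: 4! 4! 2! / 11! → 1/34650
sum: t=1:−1/72 t=2:+1/16 t=3:−1/72 = 5/144
3j²(4 3 3; 0 0 0) = Δ·Π!·Σ² = 2/77  (sign -1)
sum: t=0:+1/288 = 1/288
3j²(4 3 3; 3 -3 0) = Δ·Π!·Σ² = 1/22  (sign -1)
combine: 4πI² = 441·2/77·1/22 = 63/121
take √, sign +1: I = 0.20355073
No selection rule forces the value: the integral is nonzero (none).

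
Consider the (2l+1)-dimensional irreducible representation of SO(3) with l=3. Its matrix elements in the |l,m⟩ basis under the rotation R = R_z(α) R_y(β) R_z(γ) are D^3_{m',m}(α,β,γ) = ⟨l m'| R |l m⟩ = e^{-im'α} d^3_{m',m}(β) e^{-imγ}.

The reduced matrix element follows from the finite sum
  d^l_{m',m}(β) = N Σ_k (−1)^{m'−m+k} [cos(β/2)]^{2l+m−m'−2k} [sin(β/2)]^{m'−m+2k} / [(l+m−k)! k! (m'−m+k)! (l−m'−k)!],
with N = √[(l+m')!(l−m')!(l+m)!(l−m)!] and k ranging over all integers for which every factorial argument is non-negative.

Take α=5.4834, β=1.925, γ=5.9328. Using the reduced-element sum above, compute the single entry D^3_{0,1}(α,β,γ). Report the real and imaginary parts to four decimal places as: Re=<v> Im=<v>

First d^3_{0,1}(β=1.9250), then the phase factors e^{-i(0)α} and e^{-i(1)γ}:
Half-angle: c=0.571470, s=0.820623. N=√(6·6·24·2)=41.569219
Admissible k: 1..3 (factorial args all ≥0)
  k=1: (−1)^0·41.5692/(12)·0.5715^5·0.8206^1 = +0.173262
  k=2: (−1)^1·41.5692/(4)·0.5715^3·0.8206^3 = -1.071824
  k=3: (−1)^2·41.5692/(12)·0.5715^1·0.8206^5 = +0.736719
d^3_{0,1}(1.9250) = +0.173262 -1.071824 +0.736719 = -0.161843
Phases: e^{-i·(0)·5.4834}=+1.000000+0.000000i, e^{-i·(1)·5.9328}=+0.939241+0.343260i ⇒ D=-0.152009-0.055554i

Re=-0.1520 Im=-0.0556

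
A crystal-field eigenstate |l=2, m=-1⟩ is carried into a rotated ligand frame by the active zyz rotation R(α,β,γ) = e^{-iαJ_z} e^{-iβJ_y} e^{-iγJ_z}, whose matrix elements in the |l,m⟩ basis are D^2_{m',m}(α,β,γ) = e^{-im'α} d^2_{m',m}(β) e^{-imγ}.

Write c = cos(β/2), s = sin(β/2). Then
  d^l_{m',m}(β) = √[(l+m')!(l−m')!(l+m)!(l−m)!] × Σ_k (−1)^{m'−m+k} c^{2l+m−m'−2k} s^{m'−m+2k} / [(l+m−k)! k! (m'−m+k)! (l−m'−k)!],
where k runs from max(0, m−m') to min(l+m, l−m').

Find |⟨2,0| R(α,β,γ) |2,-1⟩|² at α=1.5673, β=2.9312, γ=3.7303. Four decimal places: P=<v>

Split into d^2_{0,-1}(β=2.9312) × two z-phases.
Half-angle: c=0.105002, s=0.994472. N=√(2·2·1·6)=4.898979
k: max(0,(-1)−(0))=0 … min(2+(-1),2−(0))=1
  k=0: (−1)^1·4.8990/(2)·0.1050^3·0.9945^1 = -0.002820
  k=1: (−1)^2·4.8990/(2)·0.1050^1·0.9945^3 = +0.252960
d^2_{0,-1}(2.9312) = -0.002820 +0.252960 = +0.250140
|D^2_{0,-1}|² = |d^2_{0,-1}(β)|² = (+0.250140)² = 0.062570 (the z-rotation phases have unit modulus)

P=0.0626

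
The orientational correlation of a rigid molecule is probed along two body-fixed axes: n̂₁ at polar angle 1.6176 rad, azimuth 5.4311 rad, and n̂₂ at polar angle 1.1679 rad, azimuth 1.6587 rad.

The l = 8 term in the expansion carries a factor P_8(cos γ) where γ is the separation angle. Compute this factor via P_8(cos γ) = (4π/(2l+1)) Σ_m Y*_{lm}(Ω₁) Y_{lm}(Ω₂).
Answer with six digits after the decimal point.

Term-by-term m-sum for l=8 (normalisation 4π/17 = 0.739198):
  term(m=-8) = (0.044289, -0.127605)   from Y*(Ω₁)=(0.439929, -0.259833), Y(Ω₂)=(0.201647, -0.170961)
  term(m=-7) = (-0.012615, -0.041257)   from Y*(Ω₁)=(-0.090907, -0.029983), Y(Ω₂)=(0.260156, 0.368037)
  term(m=-6) = (0.086220, 0.064631)   from Y*(Ω₁)=(-0.140882, -0.333104), Y(Ω₂)=(-0.257448, 0.149953)
  term(m=-5) = (-0.016366, -0.000204)   from Y*(Ω₁)=(-0.049031, 0.100995), Y(Ω₂)=(0.062032, 0.131929)
  term(m=-4) = (0.091635, -0.065193)   from Y*(Ω₁)=(-0.306510, 0.083757), Y(Ω₂)=(-0.332272, 0.121897)
  term(m=-3) = (0.000761, -0.002283)   from Y*(Ω₁)=(0.099928, 0.066235), Y(Ω₂)=(-0.005233, -0.019382)
  term(m=-2) = (-0.030108, -0.094256)   from Y*(Ω₁)=(0.039736, 0.296160), Y(Ω₂)=(-0.326031, 0.057917)
  term(m=-1) = (-0.008646, -0.006314)   from Y*(Ω₁)=(0.081052, -0.092653), Y(Ω₂)=(-0.007635, -0.086633)
  term(m=+0) = (-0.093193, 0.000000)   from Y*(Ω₁)=(0.293275, -0.000000), Y(Ω₂)=(-0.317767, 0.000000)
  term(m=+1) = (-0.008646, 0.006314)   from Y*(Ω₁)=(-0.081052, -0.092653), Y(Ω₂)=(0.007635, -0.086633)
  term(m=+2) = (-0.030108, 0.094256)   from Y*(Ω₁)=(0.039736, -0.296160), Y(Ω₂)=(-0.326031, -0.057917)
  term(m=+3) = (0.000761, 0.002283)   from Y*(Ω₁)=(-0.099928, 0.066235), Y(Ω₂)=(0.005233, -0.019382)
  term(m=+4) = (0.091635, 0.065193)   from Y*(Ω₁)=(-0.306510, -0.083757), Y(Ω₂)=(-0.332272, -0.121897)
  term(m=+5) = (-0.016366, 0.000204)   from Y*(Ω₁)=(0.049031, 0.100995), Y(Ω₂)=(-0.062032, 0.131929)
  term(m=+6) = (0.086220, -0.064631)   from Y*(Ω₁)=(-0.140882, 0.333104), Y(Ω₂)=(-0.257448, -0.149953)
  term(m=+7) = (-0.012615, 0.041257)   from Y*(Ω₁)=(0.090907, -0.029983), Y(Ω₂)=(-0.260156, 0.368037)
  term(m=+8) = (0.044289, 0.127605)   from Y*(Ω₁)=(0.439929, 0.259833), Y(Ω₂)=(0.201647, 0.170961)
Accumulated sum (0.217147, 0.000000); after 4π/(2l+1) scaling, (0.160515, 0.000000) ⇒ P_8 = 0.160515

0.160515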